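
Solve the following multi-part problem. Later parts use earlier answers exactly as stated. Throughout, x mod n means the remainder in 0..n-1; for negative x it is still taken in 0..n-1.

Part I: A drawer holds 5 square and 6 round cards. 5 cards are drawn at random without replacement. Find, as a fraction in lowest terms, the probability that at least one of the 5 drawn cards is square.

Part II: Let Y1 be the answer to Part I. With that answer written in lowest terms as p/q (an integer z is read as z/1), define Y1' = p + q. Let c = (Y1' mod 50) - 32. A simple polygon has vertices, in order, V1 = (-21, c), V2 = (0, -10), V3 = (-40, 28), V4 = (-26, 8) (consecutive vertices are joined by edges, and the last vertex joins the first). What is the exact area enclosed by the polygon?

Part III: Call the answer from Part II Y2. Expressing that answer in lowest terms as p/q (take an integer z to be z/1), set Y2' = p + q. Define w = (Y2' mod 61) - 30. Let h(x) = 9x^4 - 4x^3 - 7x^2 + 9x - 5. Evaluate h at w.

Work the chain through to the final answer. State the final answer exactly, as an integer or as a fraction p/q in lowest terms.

Part I: total draws C(11,5) = 462; complement C(6,5) = 6; favorable 462 - 6 = 456; P = 76/77; answer 76/77
Part II: Y1 = 76/77; threaded value p + q = 153; c = -29; cross terms: (-21*-10 - 0*-29)=210, (0*28 - -40*-10)=-400, (-40*8 - -26*28)=408, (-26*-29 - -21*8)=922; twice the area = |1140| = 1140; area = 570; answer 570
Part III: Y2 = 570; threaded value p + q = 571; w = -8; 9*(-8)^4 - 4*(-8)^3 - 7*(-8)^2 + 9*(-8)^1 - 5 = (36864) + (2048) + (-448) + (-72) + (-5) = 38387; answer 38387

38387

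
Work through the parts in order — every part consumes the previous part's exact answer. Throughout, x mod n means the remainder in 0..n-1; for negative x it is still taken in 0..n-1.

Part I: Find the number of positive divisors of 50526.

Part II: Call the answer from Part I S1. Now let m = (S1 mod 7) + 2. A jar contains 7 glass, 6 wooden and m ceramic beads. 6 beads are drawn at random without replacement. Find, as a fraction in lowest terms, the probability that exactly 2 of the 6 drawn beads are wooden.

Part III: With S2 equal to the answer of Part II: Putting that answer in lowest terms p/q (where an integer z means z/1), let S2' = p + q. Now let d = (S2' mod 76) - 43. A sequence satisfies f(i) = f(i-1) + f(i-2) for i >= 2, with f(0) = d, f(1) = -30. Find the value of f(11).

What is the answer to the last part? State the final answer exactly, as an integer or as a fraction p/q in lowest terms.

-910

Part I: 50526 = 2 * 3^2 * 7 * 401; number of divisors = (1+1) * (2+1) * (1+1) * (1+1) = 24; answer 24
Part II: S1 = 24; m = 5; total draws C(18,6) = 18564; favorable C(6,2)*C(12,4) = 7425; P = 2475/6188; answer 2475/6188
Part III: S2 = 2475/6188; threaded value p + q = 8663; d = 32; f(2) = 1*(-30) + 1*(32) = 2; iterating: f(2)=2, f(3)=-28, f(4)=-26, f(5)=-54, f(6)=-80, f(7)=-134, f(8)=-214, f(9)=-348, f(10)=-562, f(11)=-910; answer -910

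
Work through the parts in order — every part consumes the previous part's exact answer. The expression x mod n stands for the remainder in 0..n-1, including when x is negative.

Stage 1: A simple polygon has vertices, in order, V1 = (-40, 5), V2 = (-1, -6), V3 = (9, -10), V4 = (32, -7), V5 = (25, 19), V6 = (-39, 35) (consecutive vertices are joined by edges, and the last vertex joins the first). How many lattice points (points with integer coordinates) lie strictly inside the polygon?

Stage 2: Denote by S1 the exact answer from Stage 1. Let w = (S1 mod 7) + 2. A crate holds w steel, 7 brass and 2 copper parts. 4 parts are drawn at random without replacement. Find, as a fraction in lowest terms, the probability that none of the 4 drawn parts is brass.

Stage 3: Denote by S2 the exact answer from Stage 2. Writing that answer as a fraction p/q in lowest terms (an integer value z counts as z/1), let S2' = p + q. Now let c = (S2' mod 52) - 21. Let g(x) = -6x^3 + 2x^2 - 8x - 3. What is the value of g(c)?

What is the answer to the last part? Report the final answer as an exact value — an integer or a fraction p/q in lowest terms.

-72131

Stage 1: cross terms: (-40*-6 - -1*5)=245, (-1*-10 - 9*-6)=64, (9*-7 - 32*-10)=257, (32*19 - 25*-7)=783, (25*35 - -39*19)=1616, (-39*5 - -40*35)=1205; twice the area = |4170| = 4170; area = 2085; boundary points = 1 + 2 + 1 + 1 + 16 + 1 = 22; strictly interior points = area - boundary/2 + 1 = 2075; answer 2075
Stage 2: S1 = 2075; w = 5; total draws C(14,4) = 1001; favorable C(7,4) = 35; P = 5/143; answer 5/143
Stage 3: S2 = 5/143; threaded value p + q = 148; c = 23; -6*(23)^3 + 2*(23)^2 - 8*(23)^1 - 3 = (-73002) + (1058) + (-184) + (-3) = -72131; answer -72131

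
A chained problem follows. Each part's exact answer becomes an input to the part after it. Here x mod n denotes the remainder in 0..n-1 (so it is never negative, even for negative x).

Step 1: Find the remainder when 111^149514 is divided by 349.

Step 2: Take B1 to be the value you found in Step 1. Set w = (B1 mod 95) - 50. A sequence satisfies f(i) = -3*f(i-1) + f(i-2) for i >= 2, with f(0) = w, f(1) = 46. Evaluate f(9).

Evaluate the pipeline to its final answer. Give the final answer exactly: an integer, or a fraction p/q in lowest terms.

734065

Step 1: squarings mod 349: 111^1=111, 111^2=106, 111^4=68, 111^8=87, 111^16=240, 111^32=15, 111^64=225, 111^128=20, 111^256=51, 111^512=158, 111^1024=185, 111^2048=23, 111^4096=180, 111^8192=292, 111^16384=108, 111^32768=147, 111^65536=320, 111^131072=143; 111^149514 = 111^2 * 111^8 * 111^2048 * 111^16384 * 111^131072 = 110 (mod 349); answer 110
Step 2: B1 = 110; w = -35; f(2) = -3*(46) + 1*(-35) = -173; iterating: f(2)=-173, f(3)=565, f(4)=-1868, f(5)=6169, f(6)=-20375, f(7)=67294, f(8)=-222257, f(9)=734065; answer 734065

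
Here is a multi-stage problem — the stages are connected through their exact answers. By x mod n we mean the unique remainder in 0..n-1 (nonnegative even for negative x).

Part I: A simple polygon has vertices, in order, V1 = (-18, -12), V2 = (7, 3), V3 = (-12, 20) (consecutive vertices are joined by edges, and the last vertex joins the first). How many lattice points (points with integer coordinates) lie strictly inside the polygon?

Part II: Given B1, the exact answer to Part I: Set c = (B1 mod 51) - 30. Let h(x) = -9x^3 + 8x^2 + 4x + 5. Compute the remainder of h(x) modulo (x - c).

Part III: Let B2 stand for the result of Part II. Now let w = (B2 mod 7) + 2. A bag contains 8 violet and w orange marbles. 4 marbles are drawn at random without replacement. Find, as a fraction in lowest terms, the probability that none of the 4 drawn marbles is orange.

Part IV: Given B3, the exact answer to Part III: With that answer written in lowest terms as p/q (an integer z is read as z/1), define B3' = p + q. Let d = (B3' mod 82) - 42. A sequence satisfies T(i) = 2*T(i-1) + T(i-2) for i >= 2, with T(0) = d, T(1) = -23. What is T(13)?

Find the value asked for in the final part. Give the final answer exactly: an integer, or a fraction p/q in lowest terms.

-797323

Part I: cross terms: (-18*3 - 7*-12)=30, (7*20 - -12*3)=176, (-12*-12 - -18*20)=504; twice the area = |710| = 710; area = 355; boundary points = 5 + 1 + 2 = 8; strictly interior points = area - boundary/2 + 1 = 352; answer 352
Part II: B1 = 352; c = 16; remainder = value at the root: -9*(16)^3 + 8*(16)^2 + 4*(16)^1 + 5 = (-36864) + (2048) + (64) + (5) = -34747; answer -34747
Part III: B2 = -34747; w = 3; total draws C(11,4) = 330; favorable C(8,4) = 70; P = 7/33; answer 7/33
Part IV: B3 = 7/33; threaded value p + q = 40; d = -2; T(2) = 2*(-23) + 1*(-2) = -48; iterating: T(2)=-48, T(3)=-119, T(4)=-286, T(5)=-691, T(6)=-1668, T(7)=-4027, T(8)=-9722, T(9)=-23471, T(10)=-56664, T(11)=-136799, T(12)=-330262, T(13)=-797323; answer -797323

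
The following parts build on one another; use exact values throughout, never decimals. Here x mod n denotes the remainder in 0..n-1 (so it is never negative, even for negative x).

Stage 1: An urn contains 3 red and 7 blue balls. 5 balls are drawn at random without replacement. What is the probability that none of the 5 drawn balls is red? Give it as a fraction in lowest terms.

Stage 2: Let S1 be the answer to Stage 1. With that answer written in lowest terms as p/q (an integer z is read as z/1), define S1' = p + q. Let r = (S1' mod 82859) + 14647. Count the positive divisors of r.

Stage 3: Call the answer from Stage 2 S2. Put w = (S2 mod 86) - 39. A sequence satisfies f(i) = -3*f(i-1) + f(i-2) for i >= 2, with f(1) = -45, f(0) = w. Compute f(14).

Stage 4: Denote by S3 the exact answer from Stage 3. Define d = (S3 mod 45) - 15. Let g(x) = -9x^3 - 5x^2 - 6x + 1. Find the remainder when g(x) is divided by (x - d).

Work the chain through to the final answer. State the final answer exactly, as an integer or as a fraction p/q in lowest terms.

Stage 1: total draws C(10,5) = 252; favorable C(7,5) = 21; P = 1/12; answer 1/12
Stage 2: S1 = 1/12; threaded value p + q = 13; r = 14660; 14660 = 2^2 * 5 * 733; number of divisors = (2+1) * (1+1) * (1+1) = 12; answer 12
Stage 3: S2 = 12; w = -27; f(2) = -3*(-45) + 1*(-27) = 108; iterating: f(2)=108, f(3)=-369, f(4)=1215, f(5)=-4014, f(6)=13257, f(7)=-43785, f(8)=144612, f(9)=-477621, f(10)=1577475, f(11)=-5210046, f(12)=17207613, f(13)=-56832885, f(14)=187706268; answer 187706268
Stage 4: S3 = 187706268; d = 3; remainder = value at the root: -9*(3)^3 - 5*(3)^2 - 6*(3)^1 + 1 = (-243) + (-45) + (-18) + (1) = -305; answer -305

-305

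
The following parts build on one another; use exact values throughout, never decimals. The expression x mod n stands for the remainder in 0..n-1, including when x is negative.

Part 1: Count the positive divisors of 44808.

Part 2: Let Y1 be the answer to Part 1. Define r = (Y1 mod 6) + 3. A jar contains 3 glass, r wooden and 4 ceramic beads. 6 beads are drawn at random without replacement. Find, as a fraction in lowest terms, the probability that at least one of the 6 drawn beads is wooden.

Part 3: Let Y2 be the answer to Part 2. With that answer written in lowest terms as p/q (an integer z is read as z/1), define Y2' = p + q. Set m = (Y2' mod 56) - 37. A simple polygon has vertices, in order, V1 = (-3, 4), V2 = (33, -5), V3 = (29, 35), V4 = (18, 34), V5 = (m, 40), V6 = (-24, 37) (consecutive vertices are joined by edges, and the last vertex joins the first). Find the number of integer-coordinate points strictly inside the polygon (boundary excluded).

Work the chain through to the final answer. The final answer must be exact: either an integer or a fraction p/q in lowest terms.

Part 1: 44808 = 2^3 * 3 * 1867; number of divisors = (3+1) * (1+1) * (1+1) = 16; answer 16
Part 2: Y1 = 16; r = 7; total draws C(14,6) = 3003; complement C(7,6) = 7; favorable 3003 - 7 = 2996; P = 428/429; answer 428/429
Part 3: Y2 = 428/429; threaded value p + q = 857; m = -20; cross terms: (-3*-5 - 33*4)=-117, (33*35 - 29*-5)=1300, (29*34 - 18*35)=356, (18*40 - -20*34)=1400, (-20*37 - -24*40)=220, (-24*4 - -3*37)=15; twice the area = |3174| = 3174; area = 1587; boundary points = 9 + 4 + 1 + 2 + 1 + 3 = 20; strictly interior points = area - boundary/2 + 1 = 1578; answer 1578

1578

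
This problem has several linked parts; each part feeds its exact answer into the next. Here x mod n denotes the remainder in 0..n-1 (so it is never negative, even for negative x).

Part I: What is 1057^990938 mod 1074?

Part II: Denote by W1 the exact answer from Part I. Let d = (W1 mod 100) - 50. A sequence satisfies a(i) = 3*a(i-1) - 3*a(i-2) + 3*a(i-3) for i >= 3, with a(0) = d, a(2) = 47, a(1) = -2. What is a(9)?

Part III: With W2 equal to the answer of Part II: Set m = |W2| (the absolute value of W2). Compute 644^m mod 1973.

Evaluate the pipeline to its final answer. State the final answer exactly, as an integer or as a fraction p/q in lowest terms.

11

Part I: squarings mod 1074: 1057^1=1057, 1057^2=289, 1057^4=823, 1057^8=709, 1057^16=49, 1057^32=253, 1057^64=643, 1057^128=1033, 1057^256=607, 1057^512=67, 1057^1024=193, 1057^2048=733, 1057^4096=289, 1057^8192=823, 1057^16384=709, 1057^32768=49, 1057^65536=253, 1057^131072=643, 1057^262144=1033, 1057^524288=607; 1057^990938 = 1057^2 * 1057^8 * 1057^16 * 1057^64 * 1057^128 * 1057^512 * 1057^1024 * 1057^2048 * 1057^4096 * 1057^65536 * 1057^131072 * 1057^262144 * 1057^524288 = 325 (mod 1074); answer 325
Part II: W1 = 325; d = -25; a(3) = 3*(47) - 3*(-2) + 3*(-25) = 72; iterating: a(3)=72, a(4)=69, a(5)=132, a(6)=405, a(7)=1026, a(8)=2259, a(9)=4914; answer 4914
Part III: W2 = 4914; m = 4914; squarings mod 1973: 644^1=644, 644^2=406, 644^4=1077, 644^8=1778, 644^16=538, 644^32=1386, 644^64=1267, 644^128=1240, 644^256=633, 644^512=170, 644^1024=1278, 644^2048=1613, 644^4096=1355; 644^4914 = 644^2 * 644^16 * 644^32 * 644^256 * 644^512 * 644^4096 = 11 (mod 1973); answer 11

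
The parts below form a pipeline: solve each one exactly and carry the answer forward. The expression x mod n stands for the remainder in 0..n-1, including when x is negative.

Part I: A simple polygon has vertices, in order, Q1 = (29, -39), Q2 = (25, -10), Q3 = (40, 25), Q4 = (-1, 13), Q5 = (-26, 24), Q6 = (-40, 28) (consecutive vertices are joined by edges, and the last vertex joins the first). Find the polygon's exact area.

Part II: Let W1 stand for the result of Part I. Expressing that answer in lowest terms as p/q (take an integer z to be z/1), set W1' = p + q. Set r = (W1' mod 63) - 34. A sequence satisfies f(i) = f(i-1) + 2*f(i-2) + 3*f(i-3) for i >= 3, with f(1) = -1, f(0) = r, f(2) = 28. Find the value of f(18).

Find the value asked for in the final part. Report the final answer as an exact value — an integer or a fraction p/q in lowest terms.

Part I: cross terms: (29*-10 - 25*-39)=685, (25*25 - 40*-10)=1025, (40*13 - -1*25)=545, (-1*24 - -26*13)=314, (-26*28 - -40*24)=232, (-40*-39 - 29*28)=748; twice the area = |3549| = 3549; area = 3549/2; answer 3549/2
Part II: W1 = 3549/2; threaded value p + q = 3551; r = -11; f(3) = 1*(28) + 2*(-1) + 3*(-11) = -7; iterating: f(3)=-7, f(4)=46, f(5)=116, f(6)=187, f(7)=557, f(8)=1279, f(9)=2954, f(10)=7183, f(11)=16928, f(12)=40156, f(13)=95561, f(14)=226657, f(15)=538247, f(16)=1278244, f(17)=3034709, f(18)=7205938; answer 7205938

7205938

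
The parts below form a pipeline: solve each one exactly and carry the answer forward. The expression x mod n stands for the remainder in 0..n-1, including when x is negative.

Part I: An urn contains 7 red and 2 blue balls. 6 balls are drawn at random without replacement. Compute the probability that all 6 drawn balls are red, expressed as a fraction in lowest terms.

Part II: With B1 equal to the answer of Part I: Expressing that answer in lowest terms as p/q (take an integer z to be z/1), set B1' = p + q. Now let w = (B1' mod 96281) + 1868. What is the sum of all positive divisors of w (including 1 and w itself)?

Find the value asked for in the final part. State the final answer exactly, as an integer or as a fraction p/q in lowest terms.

Part I: total draws C(9,6) = 84; favorable C(7,6) = 7; P = 1/12; answer 1/12
Part II: B1 = 1/12; threaded value p + q = 13; w = 1881; 1881 = 3^2 * 11 * 19; sigma = (1 + 3 + 9) * (1 + 11) * (1 + 19) = 13 * 12 * 20 = 3120; answer 3120

3120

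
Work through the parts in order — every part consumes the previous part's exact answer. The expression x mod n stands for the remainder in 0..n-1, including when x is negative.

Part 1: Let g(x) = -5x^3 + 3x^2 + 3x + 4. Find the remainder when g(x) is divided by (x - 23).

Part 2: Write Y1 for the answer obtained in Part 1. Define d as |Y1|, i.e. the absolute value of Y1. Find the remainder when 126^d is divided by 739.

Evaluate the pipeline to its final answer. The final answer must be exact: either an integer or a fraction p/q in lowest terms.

37

Part 1: remainder = value at the root: -5*(23)^3 + 3*(23)^2 + 3*(23)^1 + 4 = (-60835) + (1587) + (69) + (4) = -59175; answer -59175
Part 2: Y1 = -59175; d = 59175; squarings mod 739: 126^1=126, 126^2=357, 126^4=341, 126^8=258, 126^16=54, 126^32=699, 126^64=122, 126^128=104, 126^256=470, 126^512=678, 126^1024=26, 126^2048=676, 126^4096=274, 126^8192=437, 126^16384=307, 126^32768=396; 126^59175 = 126^1 * 126^2 * 126^4 * 126^32 * 126^256 * 126^512 * 126^1024 * 126^8192 * 126^16384 * 126^32768 = 37 (mod 739); answer 37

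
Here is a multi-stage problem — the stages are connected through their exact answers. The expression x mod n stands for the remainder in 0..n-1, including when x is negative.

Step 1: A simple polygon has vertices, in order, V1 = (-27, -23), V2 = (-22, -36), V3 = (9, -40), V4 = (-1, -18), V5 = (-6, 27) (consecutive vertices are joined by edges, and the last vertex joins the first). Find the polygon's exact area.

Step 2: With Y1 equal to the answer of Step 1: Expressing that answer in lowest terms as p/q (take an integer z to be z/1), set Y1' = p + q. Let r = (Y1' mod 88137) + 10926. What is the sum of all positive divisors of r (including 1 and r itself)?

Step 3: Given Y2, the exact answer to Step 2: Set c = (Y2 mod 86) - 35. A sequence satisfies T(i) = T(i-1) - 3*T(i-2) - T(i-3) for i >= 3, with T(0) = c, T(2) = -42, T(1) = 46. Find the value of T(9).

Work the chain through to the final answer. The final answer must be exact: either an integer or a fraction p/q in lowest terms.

-3086

Step 1: cross terms: (-27*-36 - -22*-23)=466, (-22*-40 - 9*-36)=1204, (9*-18 - -1*-40)=-202, (-1*27 - -6*-18)=-135, (-6*-23 - -27*27)=867; twice the area = |2200| = 2200; area = 1100; answer 1100
Step 2: Y1 = 1100; threaded value p + q = 1101; r = 12027; 12027 = 3 * 19 * 211; sigma = (1 + 3) * (1 + 19) * (1 + 211) = 4 * 20 * 212 = 16960; answer 16960
Step 3: Y2 = 16960; c = -17; T(3) = 1*(-42) - 3*(46) - 1*(-17) = -163; iterating: T(3)=-163, T(4)=-83, T(5)=448, T(6)=860, T(7)=-401, T(8)=-3429, T(9)=-3086; answer -3086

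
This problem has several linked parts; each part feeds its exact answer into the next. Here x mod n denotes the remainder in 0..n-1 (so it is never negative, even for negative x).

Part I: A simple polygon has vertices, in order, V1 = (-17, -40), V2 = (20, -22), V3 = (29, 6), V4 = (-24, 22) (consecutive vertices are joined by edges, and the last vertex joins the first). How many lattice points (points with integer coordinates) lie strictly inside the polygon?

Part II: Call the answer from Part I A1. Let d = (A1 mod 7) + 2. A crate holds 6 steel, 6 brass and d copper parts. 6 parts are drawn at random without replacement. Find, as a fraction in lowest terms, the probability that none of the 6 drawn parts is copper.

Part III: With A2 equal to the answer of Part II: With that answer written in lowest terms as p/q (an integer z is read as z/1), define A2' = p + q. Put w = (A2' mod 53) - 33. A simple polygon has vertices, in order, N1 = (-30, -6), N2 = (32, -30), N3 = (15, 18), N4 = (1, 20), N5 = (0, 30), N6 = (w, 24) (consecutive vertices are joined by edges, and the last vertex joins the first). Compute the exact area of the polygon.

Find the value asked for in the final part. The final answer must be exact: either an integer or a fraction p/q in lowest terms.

1863

Part I: cross terms: (-17*-22 - 20*-40)=1174, (20*6 - 29*-22)=758, (29*22 - -24*6)=782, (-24*-40 - -17*22)=1334; twice the area = |4048| = 4048; area = 2024; boundary points = 1 + 1 + 1 + 1 = 4; strictly interior points = area - boundary/2 + 1 = 2023; answer 2023
Part II: A1 = 2023; d = 2; total draws C(14,6) = 3003; favorable C(12,6) = 924; P = 4/13; answer 4/13
Part III: A2 = 4/13; threaded value p + q = 17; w = -16; cross terms: (-30*-30 - 32*-6)=1092, (32*18 - 15*-30)=1026, (15*20 - 1*18)=282, (1*30 - 0*20)=30, (0*24 - -16*30)=480, (-16*-6 - -30*24)=816; twice the area = |3726| = 3726; area = 1863; answer 1863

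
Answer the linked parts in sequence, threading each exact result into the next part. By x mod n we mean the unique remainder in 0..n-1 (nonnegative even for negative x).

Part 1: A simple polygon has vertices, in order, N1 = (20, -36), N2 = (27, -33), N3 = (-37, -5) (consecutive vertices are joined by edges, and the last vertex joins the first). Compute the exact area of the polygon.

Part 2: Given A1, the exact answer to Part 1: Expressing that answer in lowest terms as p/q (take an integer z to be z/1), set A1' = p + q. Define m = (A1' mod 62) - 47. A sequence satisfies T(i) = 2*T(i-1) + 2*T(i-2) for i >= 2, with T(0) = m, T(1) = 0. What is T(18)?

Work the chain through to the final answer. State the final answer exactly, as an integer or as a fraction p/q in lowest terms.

Part 1: cross terms: (20*-33 - 27*-36)=312, (27*-5 - -37*-33)=-1356, (-37*-36 - 20*-5)=1432; twice the area = |388| = 388; area = 194; answer 194
Part 2: A1 = 194; threaded value p + q = 195; m = -38; T(2) = 2*(0) + 2*(-38) = -76; iterating: T(2)=-76, T(3)=-152, T(4)=-456, T(5)=-1216, T(6)=-3344, T(7)=-9120, T(8)=-24928, T(9)=-68096, T(10)=-186048, T(11)=-508288, T(12)=-1388672, T(13)=-3793920, T(14)=-10365184, T(15)=-28318208, T(16)=-77366784, T(17)=-211369984, T(18)=-577473536; answer -577473536

-577473536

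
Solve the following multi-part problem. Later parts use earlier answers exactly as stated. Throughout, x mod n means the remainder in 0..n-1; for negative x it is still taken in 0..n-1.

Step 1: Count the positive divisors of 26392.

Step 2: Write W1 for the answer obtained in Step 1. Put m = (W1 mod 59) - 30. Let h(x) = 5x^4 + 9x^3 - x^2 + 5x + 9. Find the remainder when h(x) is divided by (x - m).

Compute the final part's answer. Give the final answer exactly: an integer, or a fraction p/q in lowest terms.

Step 1: 26392 = 2^3 * 3299; number of divisors = (3+1) * (1+1) = 8; answer 8
Step 2: W1 = 8; m = -22; remainder = value at the root: 5*(-22)^4 + 9*(-22)^3 - 1*(-22)^2 + 5*(-22)^1 + 9 = (1171280) + (-95832) + (-484) + (-110) + (9) = 1074863; answer 1074863

1074863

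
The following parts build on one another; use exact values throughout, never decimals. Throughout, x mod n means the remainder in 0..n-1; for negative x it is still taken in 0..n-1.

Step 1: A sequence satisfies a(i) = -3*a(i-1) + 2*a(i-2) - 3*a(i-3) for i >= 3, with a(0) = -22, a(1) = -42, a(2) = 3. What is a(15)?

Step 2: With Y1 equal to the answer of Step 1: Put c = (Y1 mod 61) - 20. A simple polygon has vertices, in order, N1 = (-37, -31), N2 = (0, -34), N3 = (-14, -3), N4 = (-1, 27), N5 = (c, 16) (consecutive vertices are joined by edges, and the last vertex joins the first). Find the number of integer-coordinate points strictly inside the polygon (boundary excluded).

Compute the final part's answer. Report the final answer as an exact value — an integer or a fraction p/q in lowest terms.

690

Step 1: a(3) = -3*(3) + 2*(-42) - 3*(-22) = -27; iterating: a(3)=-27, a(4)=213, a(5)=-702, a(6)=2613, a(7)=-9882, a(8)=36978, a(9)=-138537, a(10)=519213, a(11)=-1945647, a(12)=7290978, a(13)=-27321867, a(14)=102384498, a(15)=-383670162; answer -383670162
Step 2: Y1 = -383670162; c = -7; cross terms: (-37*-34 - 0*-31)=1258, (0*-3 - -14*-34)=-476, (-14*27 - -1*-3)=-381, (-1*16 - -7*27)=173, (-7*-31 - -37*16)=809; twice the area = |1383| = 1383; area = 1383/2; boundary points = 1 + 1 + 1 + 1 + 1 = 5; strictly interior points = area - boundary/2 + 1 = 690; answer 690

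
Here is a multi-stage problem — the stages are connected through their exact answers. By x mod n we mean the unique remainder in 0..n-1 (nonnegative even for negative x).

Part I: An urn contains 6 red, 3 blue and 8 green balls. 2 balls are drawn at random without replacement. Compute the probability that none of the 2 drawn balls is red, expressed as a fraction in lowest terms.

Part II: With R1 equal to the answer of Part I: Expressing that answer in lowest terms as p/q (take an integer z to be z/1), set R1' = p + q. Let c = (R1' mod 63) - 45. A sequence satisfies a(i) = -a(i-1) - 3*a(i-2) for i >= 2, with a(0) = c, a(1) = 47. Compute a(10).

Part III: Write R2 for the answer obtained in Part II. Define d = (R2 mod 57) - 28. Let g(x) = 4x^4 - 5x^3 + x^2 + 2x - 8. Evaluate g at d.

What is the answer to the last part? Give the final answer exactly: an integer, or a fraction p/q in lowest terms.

2028124

Part I: total draws C(17,2) = 136; favorable C(11,2) = 55; P = 55/136; answer 55/136
Part II: R1 = 55/136; threaded value p + q = 191; c = -43; a(2) = -1*(47) - 3*(-43) = 82; iterating: a(2)=82, a(3)=-223, a(4)=-23, a(5)=692, a(6)=-623, a(7)=-1453, a(8)=3322, a(9)=1037, a(10)=-11003; answer -11003
Part III: R2 = -11003; d = 27; 4*(27)^4 - 5*(27)^3 + 1*(27)^2 + 2*(27)^1 - 8 = (2125764) + (-98415) + (729) + (54) + (-8) = 2028124; answer 2028124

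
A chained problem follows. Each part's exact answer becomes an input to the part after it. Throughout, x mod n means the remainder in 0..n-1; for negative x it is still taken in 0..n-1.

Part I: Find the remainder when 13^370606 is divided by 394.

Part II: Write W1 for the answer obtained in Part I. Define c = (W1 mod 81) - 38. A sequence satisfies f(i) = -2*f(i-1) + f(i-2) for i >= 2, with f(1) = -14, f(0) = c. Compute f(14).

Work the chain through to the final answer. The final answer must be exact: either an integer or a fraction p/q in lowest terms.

Part I: squarings mod 394: 13^1=13, 13^2=169, 13^4=193, 13^8=213, 13^16=59, 13^32=329, 13^64=285, 13^128=61, 13^256=175, 13^512=287, 13^1024=23, 13^2048=135, 13^4096=101, 13^8192=351, 13^16384=273, 13^32768=63, 13^65536=29, 13^131072=53, 13^262144=51; 13^370606 = 13^2 * 13^4 * 13^8 * 13^32 * 13^128 * 13^256 * 13^512 * 13^1024 * 13^8192 * 13^32768 * 13^65536 * 13^262144 = 155 (mod 394); answer 155
Part II: W1 = 155; c = 36; f(2) = -2*(-14) + 1*(36) = 64; iterating: f(2)=64, f(3)=-142, f(4)=348, f(5)=-838, f(6)=2024, f(7)=-4886, f(8)=11796, f(9)=-28478, f(10)=68752, f(11)=-165982, f(12)=400716, f(13)=-967414, f(14)=2335544; answer 2335544

2335544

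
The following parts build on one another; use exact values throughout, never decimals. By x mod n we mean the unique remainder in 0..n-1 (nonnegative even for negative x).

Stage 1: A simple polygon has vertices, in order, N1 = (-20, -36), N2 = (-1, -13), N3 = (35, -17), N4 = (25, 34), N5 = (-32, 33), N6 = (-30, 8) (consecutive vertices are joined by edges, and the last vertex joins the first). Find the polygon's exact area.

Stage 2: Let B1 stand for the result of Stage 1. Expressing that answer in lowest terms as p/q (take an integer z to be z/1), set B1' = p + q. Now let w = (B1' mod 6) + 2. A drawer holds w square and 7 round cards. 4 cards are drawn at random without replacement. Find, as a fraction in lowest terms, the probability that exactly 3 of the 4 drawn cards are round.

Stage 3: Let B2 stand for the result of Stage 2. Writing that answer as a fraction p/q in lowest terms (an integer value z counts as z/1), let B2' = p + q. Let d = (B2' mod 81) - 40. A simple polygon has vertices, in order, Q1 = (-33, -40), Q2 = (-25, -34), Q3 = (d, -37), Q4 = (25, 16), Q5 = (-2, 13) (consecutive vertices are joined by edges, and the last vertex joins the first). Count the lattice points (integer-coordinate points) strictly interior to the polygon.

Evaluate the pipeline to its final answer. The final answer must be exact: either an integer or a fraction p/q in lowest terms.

991

Stage 1: cross terms: (-20*-13 - -1*-36)=224, (-1*-17 - 35*-13)=472, (35*34 - 25*-17)=1615, (25*33 - -32*34)=1913, (-32*8 - -30*33)=734, (-30*-36 - -20*8)=1240; twice the area = |6198| = 6198; area = 3099; answer 3099
Stage 2: B1 = 3099; threaded value p + q = 3100; w = 6; total draws C(13,4) = 715; favorable C(7,3)*C(6,1) = 210; P = 42/143; answer 42/143
Stage 3: B2 = 42/143; threaded value p + q = 185; d = -17; cross terms: (-33*-34 - -25*-40)=122, (-25*-37 - -17*-34)=347, (-17*16 - 25*-37)=653, (25*13 - -2*16)=357, (-2*-40 - -33*13)=509; twice the area = |1988| = 1988; area = 994; boundary points = 2 + 1 + 1 + 3 + 1 = 8; strictly interior points = area - boundary/2 + 1 = 991; answer 991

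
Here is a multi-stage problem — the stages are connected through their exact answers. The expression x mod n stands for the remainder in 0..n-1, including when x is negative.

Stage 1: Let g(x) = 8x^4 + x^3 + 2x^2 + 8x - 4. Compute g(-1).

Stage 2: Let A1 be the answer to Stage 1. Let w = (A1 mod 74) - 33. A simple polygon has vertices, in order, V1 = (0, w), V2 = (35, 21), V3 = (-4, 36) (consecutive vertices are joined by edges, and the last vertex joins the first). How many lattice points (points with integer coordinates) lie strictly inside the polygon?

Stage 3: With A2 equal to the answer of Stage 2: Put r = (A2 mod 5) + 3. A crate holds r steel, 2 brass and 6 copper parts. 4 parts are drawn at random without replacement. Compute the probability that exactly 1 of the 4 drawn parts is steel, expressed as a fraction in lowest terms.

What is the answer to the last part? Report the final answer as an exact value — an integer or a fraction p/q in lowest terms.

56/143

Stage 1: 8*(-1)^4 + 1*(-1)^3 + 2*(-1)^2 + 8*(-1)^1 - 4 = (8) + (-1) + (2) + (-8) + (-4) = -3; answer -3
Stage 2: A1 = -3; w = 38; cross terms: (0*21 - 35*38)=-1330, (35*36 - -4*21)=1344, (-4*38 - 0*36)=-152; twice the area = |-138| = 138; area = 69; boundary points = 1 + 3 + 2 = 6; strictly interior points = area - boundary/2 + 1 = 67; answer 67
Stage 3: A2 = 67; r = 5; total draws C(13,4) = 715; favorable C(5,1)*C(8,3) = 280; P = 56/143; answer 56/143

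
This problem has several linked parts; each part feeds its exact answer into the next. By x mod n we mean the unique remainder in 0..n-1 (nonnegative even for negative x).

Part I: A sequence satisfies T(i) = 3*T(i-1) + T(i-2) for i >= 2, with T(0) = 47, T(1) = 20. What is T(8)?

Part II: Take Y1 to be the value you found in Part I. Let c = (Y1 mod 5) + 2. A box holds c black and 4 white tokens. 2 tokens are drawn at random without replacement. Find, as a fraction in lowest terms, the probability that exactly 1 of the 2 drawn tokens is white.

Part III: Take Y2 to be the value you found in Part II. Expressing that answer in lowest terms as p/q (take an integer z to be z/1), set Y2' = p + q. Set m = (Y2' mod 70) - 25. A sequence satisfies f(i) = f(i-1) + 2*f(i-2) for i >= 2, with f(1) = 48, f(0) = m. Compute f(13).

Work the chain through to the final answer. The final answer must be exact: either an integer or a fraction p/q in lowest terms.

101058

Part I: T(2) = 3*(20) + 1*(47) = 107; iterating: T(2)=107, T(3)=341, T(4)=1130, T(5)=3731, T(6)=12323, T(7)=40700, T(8)=134423; answer 134423
Part II: Y1 = 134423; c = 5; total draws C(9,2) = 36; favorable C(4,1)*C(5,1) = 20; P = 5/9; answer 5/9
Part III: Y2 = 5/9; threaded value p + q = 14; m = -11; f(2) = 1*(48) + 2*(-11) = 26; iterating: f(2)=26, f(3)=122, f(4)=174, f(5)=418, f(6)=766, f(7)=1602, f(8)=3134, f(9)=6338, f(10)=12606, f(11)=25282, f(12)=50494, f(13)=101058; answer 101058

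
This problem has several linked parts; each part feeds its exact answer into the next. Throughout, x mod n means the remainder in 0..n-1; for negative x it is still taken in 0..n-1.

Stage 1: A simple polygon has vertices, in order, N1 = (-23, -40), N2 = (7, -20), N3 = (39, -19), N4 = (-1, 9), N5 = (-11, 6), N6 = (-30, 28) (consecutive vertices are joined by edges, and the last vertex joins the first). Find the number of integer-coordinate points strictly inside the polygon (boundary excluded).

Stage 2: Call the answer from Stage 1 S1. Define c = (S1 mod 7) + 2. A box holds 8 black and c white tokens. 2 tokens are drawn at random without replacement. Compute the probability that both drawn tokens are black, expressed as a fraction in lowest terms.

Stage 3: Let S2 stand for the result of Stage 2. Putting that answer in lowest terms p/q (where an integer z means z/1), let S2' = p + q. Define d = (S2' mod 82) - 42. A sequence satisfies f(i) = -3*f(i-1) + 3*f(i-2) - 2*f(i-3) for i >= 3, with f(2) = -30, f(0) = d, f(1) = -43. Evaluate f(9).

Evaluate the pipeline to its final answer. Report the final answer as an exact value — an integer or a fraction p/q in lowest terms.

Stage 1: cross terms: (-23*-20 - 7*-40)=740, (7*-19 - 39*-20)=647, (39*9 - -1*-19)=332, (-1*6 - -11*9)=93, (-11*28 - -30*6)=-128, (-30*-40 - -23*28)=1844; twice the area = |3528| = 3528; area = 1764; boundary points = 10 + 1 + 4 + 1 + 1 + 1 = 18; strictly interior points = area - boundary/2 + 1 = 1756; answer 1756
Stage 2: S1 = 1756; c = 8; total draws C(16,2) = 120; favorable C(8,2) = 28; P = 7/30; answer 7/30
Stage 3: S2 = 7/30; threaded value p + q = 37; d = -5; f(3) = -3*(-30) + 3*(-43) - 2*(-5) = -29; iterating: f(3)=-29, f(4)=83, f(5)=-276, f(6)=1135, f(7)=-4399, f(8)=17154, f(9)=-66929; answer -66929

-66929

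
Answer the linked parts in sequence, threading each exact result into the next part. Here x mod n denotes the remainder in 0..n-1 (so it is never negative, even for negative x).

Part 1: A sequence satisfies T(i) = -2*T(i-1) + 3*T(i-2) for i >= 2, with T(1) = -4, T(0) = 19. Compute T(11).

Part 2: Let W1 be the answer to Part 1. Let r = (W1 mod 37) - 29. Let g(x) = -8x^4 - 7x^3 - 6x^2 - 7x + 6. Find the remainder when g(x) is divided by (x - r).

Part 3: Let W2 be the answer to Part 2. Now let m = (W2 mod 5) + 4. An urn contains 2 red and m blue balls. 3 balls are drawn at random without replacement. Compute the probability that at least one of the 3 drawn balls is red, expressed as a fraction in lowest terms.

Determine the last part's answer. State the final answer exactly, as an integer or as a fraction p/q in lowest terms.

Part 1: T(2) = -2*(-4) + 3*(19) = 65; iterating: T(2)=65, T(3)=-142, T(4)=479, T(5)=-1384, T(6)=4205, T(7)=-12562, T(8)=37739, T(9)=-113164, T(10)=339545, T(11)=-1018582; answer -1018582
Part 2: W1 = -1018582; r = -1; remainder = value at the root: -8*(-1)^4 - 7*(-1)^3 - 6*(-1)^2 - 7*(-1)^1 + 6 = (-8) + (7) + (-6) + (7) + (6) = 6; answer 6
Part 3: W2 = 6; m = 5; total draws C(7,3) = 35; complement C(5,3) = 10; favorable 35 - 10 = 25; P = 5/7; answer 5/7

5/7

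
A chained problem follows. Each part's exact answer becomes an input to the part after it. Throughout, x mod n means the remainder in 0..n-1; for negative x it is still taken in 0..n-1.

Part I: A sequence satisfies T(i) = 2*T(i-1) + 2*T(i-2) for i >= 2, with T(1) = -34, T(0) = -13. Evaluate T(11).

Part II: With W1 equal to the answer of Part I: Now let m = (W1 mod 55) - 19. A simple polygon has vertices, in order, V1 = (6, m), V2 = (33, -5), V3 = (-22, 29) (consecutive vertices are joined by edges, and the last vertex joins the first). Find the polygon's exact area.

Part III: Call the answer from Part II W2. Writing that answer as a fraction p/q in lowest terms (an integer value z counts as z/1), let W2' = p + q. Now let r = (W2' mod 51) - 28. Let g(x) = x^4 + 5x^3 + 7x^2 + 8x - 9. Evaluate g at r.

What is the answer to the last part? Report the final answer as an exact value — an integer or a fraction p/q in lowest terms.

91

Part I: T(2) = 2*(-34) + 2*(-13) = -94; iterating: T(2)=-94, T(3)=-256, T(4)=-700, T(5)=-1912, T(6)=-5224, T(7)=-14272, T(8)=-38992, T(9)=-106528, T(10)=-291040, T(11)=-795136; answer -795136
Part II: W1 = -795136; m = 35; cross terms: (6*-5 - 33*35)=-1185, (33*29 - -22*-5)=847, (-22*35 - 6*29)=-944; twice the area = |-1282| = 1282; area = 641; answer 641
Part III: W2 = 641; threaded value p + q = 642; r = 2; 1*(2)^4 + 5*(2)^3 + 7*(2)^2 + 8*(2)^1 - 9 = (16) + (40) + (28) + (16) + (-9) = 91; answer 91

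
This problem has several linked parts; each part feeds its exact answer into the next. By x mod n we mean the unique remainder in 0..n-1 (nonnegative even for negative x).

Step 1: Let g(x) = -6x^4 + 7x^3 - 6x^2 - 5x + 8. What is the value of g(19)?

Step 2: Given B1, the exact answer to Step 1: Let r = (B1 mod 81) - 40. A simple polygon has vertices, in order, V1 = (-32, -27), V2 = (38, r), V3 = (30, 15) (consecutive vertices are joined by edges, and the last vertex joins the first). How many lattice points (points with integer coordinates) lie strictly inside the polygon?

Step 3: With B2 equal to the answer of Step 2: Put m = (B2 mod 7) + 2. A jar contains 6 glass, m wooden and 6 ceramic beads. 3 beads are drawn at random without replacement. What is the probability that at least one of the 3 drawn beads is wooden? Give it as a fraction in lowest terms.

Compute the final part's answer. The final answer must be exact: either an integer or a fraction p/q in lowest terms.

Step 1: -6*(19)^4 + 7*(19)^3 - 6*(19)^2 - 5*(19)^1 + 8 = (-781926) + (48013) + (-2166) + (-95) + (8) = -736166; answer -736166
Step 2: B1 = -736166; r = 3; cross terms: (-32*3 - 38*-27)=930, (38*15 - 30*3)=480, (30*-27 - -32*15)=-330; twice the area = |1080| = 1080; area = 540; boundary points = 10 + 4 + 2 = 16; strictly interior points = area - boundary/2 + 1 = 533; answer 533
Step 3: B2 = 533; m = 3; total draws C(15,3) = 455; complement C(12,3) = 220; favorable 455 - 220 = 235; P = 47/91; answer 47/91

47/91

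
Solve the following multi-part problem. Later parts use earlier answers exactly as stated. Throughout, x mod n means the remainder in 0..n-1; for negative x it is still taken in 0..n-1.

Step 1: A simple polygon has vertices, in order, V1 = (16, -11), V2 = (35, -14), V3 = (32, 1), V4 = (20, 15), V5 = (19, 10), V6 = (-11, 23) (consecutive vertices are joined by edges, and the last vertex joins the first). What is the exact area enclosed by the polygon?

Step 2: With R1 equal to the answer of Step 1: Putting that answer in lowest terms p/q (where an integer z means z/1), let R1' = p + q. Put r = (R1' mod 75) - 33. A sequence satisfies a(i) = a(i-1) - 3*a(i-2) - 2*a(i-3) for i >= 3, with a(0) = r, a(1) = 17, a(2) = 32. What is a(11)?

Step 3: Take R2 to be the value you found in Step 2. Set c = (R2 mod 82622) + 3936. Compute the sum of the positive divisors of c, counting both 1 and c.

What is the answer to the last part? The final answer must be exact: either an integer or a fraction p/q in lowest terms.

31980

Step 1: cross terms: (16*-14 - 35*-11)=161, (35*1 - 32*-14)=483, (32*15 - 20*1)=460, (20*10 - 19*15)=-85, (19*23 - -11*10)=547, (-11*-11 - 16*23)=-247; twice the area = |1319| = 1319; area = 1319/2; answer 1319/2
Step 2: R1 = 1319/2; threaded value p + q = 1321; r = 13; a(3) = 1*(32) - 3*(17) - 2*(13) = -45; iterating: a(3)=-45, a(4)=-175, a(5)=-104, a(6)=511, a(7)=1173, a(8)=-152, a(9)=-4693, a(10)=-6583, a(11)=7800; answer 7800
Step 3: R2 = 7800; c = 11736; 11736 = 2^3 * 3^2 * 163; sigma = (1 + 2 + 4 + 8) * (1 + 3 + 9) * (1 + 163) = 15 * 13 * 164 = 31980; answer 31980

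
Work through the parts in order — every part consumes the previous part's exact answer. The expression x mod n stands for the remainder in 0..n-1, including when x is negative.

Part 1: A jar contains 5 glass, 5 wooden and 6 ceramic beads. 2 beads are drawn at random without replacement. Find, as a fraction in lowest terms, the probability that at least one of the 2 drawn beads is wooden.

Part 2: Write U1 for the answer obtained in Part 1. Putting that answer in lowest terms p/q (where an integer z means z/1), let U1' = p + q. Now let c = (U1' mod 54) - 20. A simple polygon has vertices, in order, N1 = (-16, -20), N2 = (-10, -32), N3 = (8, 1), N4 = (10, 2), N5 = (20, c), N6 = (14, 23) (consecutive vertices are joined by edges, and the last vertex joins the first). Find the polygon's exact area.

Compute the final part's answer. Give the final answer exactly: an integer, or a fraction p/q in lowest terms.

Part 1: total draws C(16,2) = 120; complement C(11,2) = 55; favorable 120 - 55 = 65; P = 13/24; answer 13/24
Part 2: U1 = 13/24; threaded value p + q = 37; c = 17; cross terms: (-16*-32 - -10*-20)=312, (-10*1 - 8*-32)=246, (8*2 - 10*1)=6, (10*17 - 20*2)=130, (20*23 - 14*17)=222, (14*-20 - -16*23)=88; twice the area = |1004| = 1004; area = 502; answer 502

502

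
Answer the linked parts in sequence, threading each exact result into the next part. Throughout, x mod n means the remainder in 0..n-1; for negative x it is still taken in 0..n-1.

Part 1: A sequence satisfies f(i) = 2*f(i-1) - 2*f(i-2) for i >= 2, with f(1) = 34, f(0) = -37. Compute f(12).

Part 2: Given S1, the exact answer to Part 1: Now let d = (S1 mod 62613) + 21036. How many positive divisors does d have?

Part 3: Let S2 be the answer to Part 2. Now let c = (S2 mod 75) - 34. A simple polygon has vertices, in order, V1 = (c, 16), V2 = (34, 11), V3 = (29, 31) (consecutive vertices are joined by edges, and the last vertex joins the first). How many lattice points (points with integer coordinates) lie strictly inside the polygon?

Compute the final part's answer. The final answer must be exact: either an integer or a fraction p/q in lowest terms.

Part 1: f(2) = 2*(34) - 2*(-37) = 142; iterating: f(2)=142, f(3)=216, f(4)=148, f(5)=-136, f(6)=-568, f(7)=-864, f(8)=-592, f(9)=544, f(10)=2272, f(11)=3456, f(12)=2368; answer 2368
Part 2: S1 = 2368; d = 23404; 23404 = 2^2 * 5851; number of divisors = (2+1) * (1+1) = 6; answer 6
Part 3: S2 = 6; c = -28; cross terms: (-28*11 - 34*16)=-852, (34*31 - 29*11)=735, (29*16 - -28*31)=1332; twice the area = |1215| = 1215; area = 1215/2; boundary points = 1 + 5 + 3 = 9; strictly interior points = area - boundary/2 + 1 = 604; answer 604

604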